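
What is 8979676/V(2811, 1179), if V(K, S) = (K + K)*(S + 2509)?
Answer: 2244919/5183484 ≈ 0.43309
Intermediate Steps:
V(K, S) = 2*K*(2509 + S) (V(K, S) = (2*K)*(2509 + S) = 2*K*(2509 + S))
8979676/V(2811, 1179) = 8979676/((2*2811*(2509 + 1179))) = 8979676/((2*2811*3688)) = 8979676/20733936 = 8979676*(1/20733936) = 2244919/5183484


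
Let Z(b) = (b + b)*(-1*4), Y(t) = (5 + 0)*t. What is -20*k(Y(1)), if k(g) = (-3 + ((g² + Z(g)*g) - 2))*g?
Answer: 18000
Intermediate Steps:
Y(t) = 5*t
Z(b) = -8*b (Z(b) = (2*b)*(-4) = -8*b)
k(g) = g*(-5 - 7*g²) (k(g) = (-3 + ((g² + (-8*g)*g) - 2))*g = (-3 + ((g² - 8*g²) - 2))*g = (-3 + (-7*g² - 2))*g = (-3 + (-2 - 7*g²))*g = (-5 - 7*g²)*g = g*(-5 - 7*g²))
-20*k(Y(1)) = -20*5*1*(-5 - 7*(5*1)²) = -100*(-5 - 7*5²) = -100*(-5 - 7*25) = -100*(-5 - 175) = -100*(-180) = -20*(-900) = 18000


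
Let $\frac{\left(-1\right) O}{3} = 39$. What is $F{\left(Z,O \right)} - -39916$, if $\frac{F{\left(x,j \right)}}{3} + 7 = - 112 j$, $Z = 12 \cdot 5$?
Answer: $79207$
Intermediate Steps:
$O = -117$ ($O = \left(-3\right) 39 = -117$)
$Z = 60$
$F{\left(x,j \right)} = -21 - 336 j$ ($F{\left(x,j \right)} = -21 + 3 \left(- 112 j\right) = -21 - 336 j$)
$F{\left(Z,O \right)} - -39916 = \left(-21 - -39312\right) - -39916 = \left(-21 + 39312\right) + 39916 = 39291 + 39916 = 79207$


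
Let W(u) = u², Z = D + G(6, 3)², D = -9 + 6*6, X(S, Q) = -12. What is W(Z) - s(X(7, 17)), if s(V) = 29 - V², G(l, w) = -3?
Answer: 1411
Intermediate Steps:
D = 27 (D = -9 + 36 = 27)
Z = 36 (Z = 27 + (-3)² = 27 + 9 = 36)
W(Z) - s(X(7, 17)) = 36² - (29 - 1*(-12)²) = 1296 - (29 - 1*144) = 1296 - (29 - 144) = 1296 - 1*(-115) = 1296 + 115 = 1411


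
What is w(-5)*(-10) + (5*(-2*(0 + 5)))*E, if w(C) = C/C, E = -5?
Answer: 240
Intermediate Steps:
w(C) = 1
w(-5)*(-10) + (5*(-2*(0 + 5)))*E = 1*(-10) + (5*(-2*(0 + 5)))*(-5) = -10 + (5*(-2*5))*(-5) = -10 + (5*(-10))*(-5) = -10 - 50*(-5) = -10 + 250 = 240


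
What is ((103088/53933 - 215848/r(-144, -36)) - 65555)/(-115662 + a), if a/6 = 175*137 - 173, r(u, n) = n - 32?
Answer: -57192737813/24892776150 ≈ -2.2976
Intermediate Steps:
r(u, n) = -32 + n
a = 142812 (a = 6*(175*137 - 173) = 6*(23975 - 173) = 6*23802 = 142812)
((103088/53933 - 215848/r(-144, -36)) - 65555)/(-115662 + a) = ((103088/53933 - 215848/(-32 - 36)) - 65555)/(-115662 + 142812) = ((103088*(1/53933) - 215848/(-68)) - 65555)/27150 = ((103088/53933 - 215848*(-1/68)) - 65555)*(1/27150) = ((103088/53933 + 53962/17) - 65555)*(1/27150) = (2912085042/916861 - 65555)*(1/27150) = -57192737813/916861*1/27150 = -57192737813/24892776150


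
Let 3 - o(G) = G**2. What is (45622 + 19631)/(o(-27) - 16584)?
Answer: -21751/5770 ≈ -3.7697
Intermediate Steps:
o(G) = 3 - G**2
(45622 + 19631)/(o(-27) - 16584) = (45622 + 19631)/((3 - 1*(-27)**2) - 16584) = 65253/((3 - 1*729) - 16584) = 65253/((3 - 729) - 16584) = 65253/(-726 - 16584) = 65253/(-17310) = 65253*(-1/17310) = -21751/5770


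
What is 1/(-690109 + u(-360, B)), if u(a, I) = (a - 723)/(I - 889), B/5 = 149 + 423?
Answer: -657/453401974 ≈ -1.4490e-6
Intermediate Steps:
B = 2860 (B = 5*(149 + 423) = 5*572 = 2860)
u(a, I) = (-723 + a)/(-889 + I)
1/(-690109 + u(-360, B)) = 1/(-690109 + (-723 - 360)/(-889 + 2860)) = 1/(-690109 - 1083/1971) = 1/(-690109 + (1/1971)*(-1083)) = 1/(-690109 - 361/657) = 1/(-453401974/657) = -657/453401974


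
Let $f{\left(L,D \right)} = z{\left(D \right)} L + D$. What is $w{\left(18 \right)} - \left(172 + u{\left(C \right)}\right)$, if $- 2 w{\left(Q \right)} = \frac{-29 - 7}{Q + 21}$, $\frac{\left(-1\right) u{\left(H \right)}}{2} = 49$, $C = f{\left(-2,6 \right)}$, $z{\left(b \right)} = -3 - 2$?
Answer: $- \frac{956}{13} \approx -73.538$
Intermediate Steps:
$z{\left(b \right)} = -5$
$f{\left(L,D \right)} = D - 5 L$ ($f{\left(L,D \right)} = - 5 L + D = D - 5 L$)
$C = 16$ ($C = 6 - -10 = 6 + 10 = 16$)
$u{\left(H \right)} = -98$ ($u{\left(H \right)} = \left(-2\right) 49 = -98$)
$w{\left(Q \right)} = \frac{18}{21 + Q}$ ($w{\left(Q \right)} = - \frac{\left(-29 - 7\right) \frac{1}{Q + 21}}{2} = - \frac{\left(-36\right) \frac{1}{21 + Q}}{2} = \frac{18}{21 + Q}$)
$w{\left(18 \right)} - \left(172 + u{\left(C \right)}\right) = \frac{18}{21 + 18} - 74 = \frac{18}{39} + \left(-172 + 98\right) = 18 \cdot \frac{1}{39} - 74 = \frac{6}{13} - 74 = - \frac{956}{13}$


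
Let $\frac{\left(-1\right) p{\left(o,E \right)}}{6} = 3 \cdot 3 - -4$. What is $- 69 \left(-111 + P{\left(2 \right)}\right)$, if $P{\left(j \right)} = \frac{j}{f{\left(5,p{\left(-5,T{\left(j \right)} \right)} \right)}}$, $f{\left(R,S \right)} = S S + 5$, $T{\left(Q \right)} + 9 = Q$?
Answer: $\frac{46635513}{6089} \approx 7659.0$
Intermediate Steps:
$T{\left(Q \right)} = -9 + Q$
$p{\left(o,E \right)} = -78$ ($p{\left(o,E \right)} = - 6 \left(3 \cdot 3 - -4\right) = - 6 \left(9 + 4\right) = \left(-6\right) 13 = -78$)
$f{\left(R,S \right)} = 5 + S^{2}$ ($f{\left(R,S \right)} = S^{2} + 5 = 5 + S^{2}$)
$P{\left(j \right)} = \frac{j}{6089}$ ($P{\left(j \right)} = \frac{j}{5 + \left(-78\right)^{2}} = \frac{j}{5 + 6084} = \frac{j}{6089}$)
$- 69 \left(-111 + P{\left(2 \right)}\right) = - 69 \left(-111 + \frac{1}{6089} \cdot 2\right) = - 69 \left(-111 + \frac{2}{6089}\right) = \left(-69\right) \left(- \frac{675877}{6089}\right) = \frac{46635513}{6089}$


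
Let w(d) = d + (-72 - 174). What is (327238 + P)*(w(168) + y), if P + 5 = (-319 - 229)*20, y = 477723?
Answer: 151066217085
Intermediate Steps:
P = -10965 (P = -5 + (-319 - 229)*20 = -5 - 548*20 = -5 - 10960 = -10965)
w(d) = -246 + d (w(d) = d - 246 = -246 + d)
(327238 + P)*(w(168) + y) = (327238 - 10965)*((-246 + 168) + 477723) = 316273*(-78 + 477723) = 316273*477645 = 151066217085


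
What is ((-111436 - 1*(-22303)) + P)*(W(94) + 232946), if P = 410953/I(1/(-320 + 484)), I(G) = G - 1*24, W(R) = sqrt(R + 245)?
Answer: -97402793480062/3935 - 418134647*sqrt(339)/3935 ≈ -2.4755e+10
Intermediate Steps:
W(R) = sqrt(245 + R)
I(G) = -24 + G (I(G) = G - 24 = -24 + G)
P = -67396292/3935 (P = 410953/(-24 + 1/(-320 + 484)) = 410953/(-24 + 1/164) = 410953/(-3935/164) = 410953*(-164/3935) = -67396292/3935 ≈ -17127.)
((-111436 - 1*(-22303)) + P)*(W(94) + 232946) = ((-111436 - 1*(-22303)) - 67396292/3935)*(sqrt(245 + 94) + 232946) = ((-111436 + 22303) - 67396292/3935)*(sqrt(339) + 232946) = (-89133 - 67396292/3935)*(232946 + sqrt(339)) = -418134647*(232946 + sqrt(339))/3935 = -97402793480062/3935 - 418134647*sqrt(339)/3935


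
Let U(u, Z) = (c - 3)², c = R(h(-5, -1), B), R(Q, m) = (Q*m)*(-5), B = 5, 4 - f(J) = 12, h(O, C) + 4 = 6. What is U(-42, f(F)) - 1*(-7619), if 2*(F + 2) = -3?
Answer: 10428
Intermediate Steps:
F = -7/2 (F = -2 + (½)*(-3) = -2 - 3/2 = -7/2 ≈ -3.5000)
h(O, C) = 2 (h(O, C) = -4 + 6 = 2)
f(J) = -8 (f(J) = 4 - 1*12 = 4 - 12 = -8)
R(Q, m) = -5*Q*m
c = -50 (c = -5*2*5 = -50)
U(u, Z) = 2809 (U(u, Z) = (-50 - 3)² = (-53)² = 2809)
U(-42, f(F)) - 1*(-7619) = 2809 - 1*(-7619) = 2809 + 7619 = 10428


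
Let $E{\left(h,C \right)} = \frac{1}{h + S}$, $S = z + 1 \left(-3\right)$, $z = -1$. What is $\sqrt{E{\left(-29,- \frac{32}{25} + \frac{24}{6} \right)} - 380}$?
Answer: $\frac{i \sqrt{413853}}{33} \approx 19.494 i$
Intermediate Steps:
$S = -4$ ($S = -1 + 1 \left(-3\right) = -1 - 3 = -4$)
$E{\left(h,C \right)} = \frac{1}{-4 + h}$ ($E{\left(h,C \right)} = \frac{1}{h - 4} = \frac{1}{-4 + h}$)
$\sqrt{E{\left(-29,- \frac{32}{25} + \frac{24}{6} \right)} - 380} = \sqrt{\frac{1}{-4 - 29} - 380} = \sqrt{\frac{1}{-33} - 380} = \sqrt{- \frac{1}{33} - 380} = \sqrt{- \frac{12541}{33}} = \frac{i \sqrt{413853}}{33}$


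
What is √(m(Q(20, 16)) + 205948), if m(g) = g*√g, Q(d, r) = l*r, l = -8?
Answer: 2*√(51487 - 256*I*√2) ≈ 453.82 - 1.5955*I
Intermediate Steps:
Q(d, r) = -8*r
m(g) = g^(3/2)
√(m(Q(20, 16)) + 205948) = √((-8*16)^(3/2) + 205948) = √((-128)^(3/2) + 205948) = √(-1024*I*√2 + 205948) = √(205948 - 1024*I*√2)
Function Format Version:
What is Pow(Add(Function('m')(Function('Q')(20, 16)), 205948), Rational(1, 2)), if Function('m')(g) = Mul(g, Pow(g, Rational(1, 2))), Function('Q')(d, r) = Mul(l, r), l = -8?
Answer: Mul(2, Pow(Add(51487, Mul(-256, I, Pow(2, Rational(1, 2)))), Rational(1, 2))) ≈ Add(453.82, Mul(-1.5955, I))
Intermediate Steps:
Function('Q')(d, r) = Mul(-8, r)
Function('m')(g) = Pow(g, Rational(3, 2))
Pow(Add(Function('m')(Function('Q')(20, 16)), 205948), Rational(1, 2)) = Pow(Add(Pow(Mul(-8, 16), Rational(3, 2)), 205948), Rational(1, 2)) = Pow(Add(Pow(-128, Rational(3, 2)), 205948), Rational(1, 2)) = Pow(Add(Mul(-1024, I, Pow(2, Rational(1, 2))), 205948), Rational(1, 2)) = Pow(Add(205948, Mul(-1024, I, Pow(2, Rational(1, 2)))), Rational(1, 2))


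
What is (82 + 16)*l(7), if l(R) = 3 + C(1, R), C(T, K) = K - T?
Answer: 882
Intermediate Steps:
l(R) = 2 + R (l(R) = 3 + (R - 1*1) = 3 + (R - 1) = 3 + (-1 + R) = 2 + R)
(82 + 16)*l(7) = (82 + 16)*(2 + 7) = 98*9 = 882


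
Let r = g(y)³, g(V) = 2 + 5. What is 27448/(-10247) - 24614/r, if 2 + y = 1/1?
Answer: -261634322/3514721 ≈ -74.440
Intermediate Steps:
y = -1 (y = -2 + 1/1 = -2 + 1 = -1)
g(V) = 7
r = 343 (r = 7³ = 343)
27448/(-10247) - 24614/r = 27448/(-10247) - 24614/343 = 27448*(-1/10247) - 24614*1/343 = -27448/10247 - 24614/343 = -261634322/3514721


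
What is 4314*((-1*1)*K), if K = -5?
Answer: 21570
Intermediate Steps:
4314*((-1*1)*K) = 4314*(-1*1*(-5)) = 4314*(-1*(-5)) = 4314*5 = 21570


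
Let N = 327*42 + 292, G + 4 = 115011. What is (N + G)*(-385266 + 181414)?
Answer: -26303635116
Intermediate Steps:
G = 115007 (G = -4 + 115011 = 115007)
N = 14026 (N = 13734 + 292 = 14026)
(N + G)*(-385266 + 181414) = (14026 + 115007)*(-385266 + 181414) = 129033*(-203852) = -26303635116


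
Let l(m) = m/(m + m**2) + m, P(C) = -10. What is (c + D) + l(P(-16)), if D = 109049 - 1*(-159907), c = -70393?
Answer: 1786976/9 ≈ 1.9855e+5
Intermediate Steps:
D = 268956 (D = 109049 + 159907 = 268956)
l(m) = m + m/(m + m**2) (l(m) = m/(m + m**2) + m = m + m/(m + m**2))
(c + D) + l(P(-16)) = (-70393 + 268956) + (1 - 10 + (-10)**2)/(1 - 10) = 198563 + (1 - 10 + 100)/(-9) = 198563 - 1/9*91 = 198563 - 91/9 = 1786976/9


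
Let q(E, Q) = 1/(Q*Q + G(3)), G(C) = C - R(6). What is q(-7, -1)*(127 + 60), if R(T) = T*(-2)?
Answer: 187/16 ≈ 11.688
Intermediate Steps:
R(T) = -2*T
G(C) = 12 + C (G(C) = C - (-2)*6 = C - 1*(-12) = C + 12 = 12 + C)
q(E, Q) = 1/(15 + Q**2) (q(E, Q) = 1/(Q*Q + (12 + 3)) = 1/(Q**2 + 15) = 1/(15 + Q**2))
q(-7, -1)*(127 + 60) = (127 + 60)/(15 + (-1)**2) = 187/(15 + 1) = 187/16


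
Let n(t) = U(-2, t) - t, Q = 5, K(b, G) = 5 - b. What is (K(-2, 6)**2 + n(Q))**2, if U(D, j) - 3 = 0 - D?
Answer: 2401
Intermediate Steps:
U(D, j) = 3 - D (U(D, j) = 3 + (0 - D) = 3 - D)
n(t) = 5 - t (n(t) = (3 - 1*(-2)) - t = (3 + 2) - t = 5 - t)
(K(-2, 6)**2 + n(Q))**2 = ((5 - 1*(-2))**2 + (5 - 1*5))**2 = ((5 + 2)**2 + (5 - 5))**2 = (7**2 + 0)**2 = (49 + 0)**2 = 49**2 = 2401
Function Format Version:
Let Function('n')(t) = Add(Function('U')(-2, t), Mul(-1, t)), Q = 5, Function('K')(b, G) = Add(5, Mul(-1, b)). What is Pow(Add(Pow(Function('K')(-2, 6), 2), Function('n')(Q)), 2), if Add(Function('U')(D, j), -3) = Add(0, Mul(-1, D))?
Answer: 2401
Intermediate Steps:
Function('U')(D, j) = Add(3, Mul(-1, D)) (Function('U')(D, j) = Add(3, Add(0, Mul(-1, D))) = Add(3, Mul(-1, D)))
Function('n')(t) = Add(5, Mul(-1, t)) (Function('n')(t) = Add(Add(3, Mul(-1, -2)), Mul(-1, t)) = Add(Add(3, 2), Mul(-1, t)) = Add(5, Mul(-1, t)))
Pow(Add(Pow(Function('K')(-2, 6), 2), Function('n')(Q)), 2) = Pow(Add(Pow(Add(5, Mul(-1, -2)), 2), Add(5, Mul(-1, 5))), 2) = Pow(Add(Pow(Add(5, 2), 2), Add(5, -5)), 2) = Pow(Add(Pow(7, 2), 0), 2) = Pow(Add(49, 0), 2) = Pow(49, 2) = 2401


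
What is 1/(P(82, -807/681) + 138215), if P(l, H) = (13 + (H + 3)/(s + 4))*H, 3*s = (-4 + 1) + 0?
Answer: 154587/21363749920 ≈ 7.2359e-6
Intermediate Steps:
s = -1 (s = ((-4 + 1) + 0)/3 = (-3 + 0)/3 = (⅓)*(-3) = -1)
P(l, H) = H*(14 + H/3) (P(l, H) = (13 + (H + 3)/(-1 + 4))*H = (13 + (3 + H)/3)*H = (13 + (3 + H)*(⅓))*H = (13 + (1 + H/3))*H = (14 + H/3)*H = H*(14 + H/3))
1/(P(82, -807/681) + 138215) = 1/((-807/681)*(42 - 807/681)/3 + 138215) = 1/((-807*1/681)*(42 - 807*1/681)/3 + 138215) = 1/((⅓)*(-269/227)*(42 - 269/227) + 138215) = 1/((⅓)*(-269/227)*(9265/227) + 138215) = 1/(-2492285/154587 + 138215) = 1/(21363749920/154587) = 154587/21363749920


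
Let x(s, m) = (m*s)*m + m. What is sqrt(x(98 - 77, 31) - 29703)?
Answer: I*sqrt(9491) ≈ 97.422*I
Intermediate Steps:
x(s, m) = m + s*m**2 (x(s, m) = s*m**2 + m = m + s*m**2)
sqrt(x(98 - 77, 31) - 29703) = sqrt(31*(1 + 31*(98 - 77)) - 29703) = sqrt(31*(1 + 31*21) - 29703) = sqrt(31*(1 + 651) - 29703) = sqrt(31*652 - 29703) = sqrt(20212 - 29703) = sqrt(-9491) = I*sqrt(9491)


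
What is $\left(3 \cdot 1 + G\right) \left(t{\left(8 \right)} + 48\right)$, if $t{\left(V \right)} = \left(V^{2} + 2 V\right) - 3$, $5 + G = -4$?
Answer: $-750$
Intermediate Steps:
$G = -9$ ($G = -5 - 4 = -9$)
$t{\left(V \right)} = -3 + V^{2} + 2 V$
$\left(3 \cdot 1 + G\right) \left(t{\left(8 \right)} + 48\right) = \left(3 \cdot 1 - 9\right) \left(\left(-3 + 8^{2} + 2 \cdot 8\right) + 48\right) = \left(3 - 9\right) \left(\left(-3 + 64 + 16\right) + 48\right) = - 6 \left(77 + 48\right) = \left(-6\right) 125 = -750$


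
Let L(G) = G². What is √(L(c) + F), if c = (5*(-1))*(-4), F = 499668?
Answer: 2*√125017 ≈ 707.16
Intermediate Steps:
c = 20 (c = -5*(-4) = 20)
√(L(c) + F) = √(20² + 499668) = √(400 + 499668) = √500068 = 2*√125017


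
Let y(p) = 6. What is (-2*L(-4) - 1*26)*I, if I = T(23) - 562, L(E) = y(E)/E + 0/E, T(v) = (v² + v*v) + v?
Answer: -11937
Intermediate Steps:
T(v) = v + 2*v² (T(v) = (v² + v²) + v = 2*v² + v = v + 2*v²)
L(E) = 6/E (L(E) = 6/E + 0/E = 6/E + 0 = 6/E)
I = 519 (I = 23*(1 + 2*23) - 562 = 23*(1 + 46) - 562 = 23*47 - 562 = 1081 - 562 = 519)
(-2*L(-4) - 1*26)*I = (-12/(-4) - 1*26)*519 = (-12*(-1)/4 - 26)*519 = (-2*(-3/2) - 26)*519 = (3 - 26)*519 = -23*519 = -11937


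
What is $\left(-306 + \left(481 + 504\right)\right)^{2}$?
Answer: $461041$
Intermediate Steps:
$\left(-306 + \left(481 + 504\right)\right)^{2} = \left(-306 + 985\right)^{2} = 679^{2} = 461041$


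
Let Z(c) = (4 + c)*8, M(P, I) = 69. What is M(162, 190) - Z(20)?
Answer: -123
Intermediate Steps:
Z(c) = 32 + 8*c
M(162, 190) - Z(20) = 69 - (32 + 8*20) = 69 - (32 + 160) = 69 - 1*192 = 69 - 192 = -123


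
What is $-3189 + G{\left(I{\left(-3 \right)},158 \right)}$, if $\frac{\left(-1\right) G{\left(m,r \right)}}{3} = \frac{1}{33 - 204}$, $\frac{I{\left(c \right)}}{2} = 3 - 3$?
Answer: $- \frac{181772}{57} \approx -3189.0$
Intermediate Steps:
$I{\left(c \right)} = 0$ ($I{\left(c \right)} = 2 \left(3 - 3\right) = 2 \cdot 0 = 0$)
$G{\left(m,r \right)} = \frac{1}{57}$ ($G{\left(m,r \right)} = - \frac{3}{33 - 204} = - \frac{3}{-171} = \left(-3\right) \left(- \frac{1}{171}\right) = \frac{1}{57}$)
$-3189 + G{\left(I{\left(-3 \right)},158 \right)} = -3189 + \frac{1}{57} = - \frac{181772}{57}$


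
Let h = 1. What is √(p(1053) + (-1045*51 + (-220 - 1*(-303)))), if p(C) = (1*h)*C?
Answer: I*√52159 ≈ 228.38*I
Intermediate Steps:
p(C) = C (p(C) = (1*1)*C = 1*C = C)
√(p(1053) + (-1045*51 + (-220 - 1*(-303)))) = √(1053 + (-1045*51 + (-220 - 1*(-303)))) = √(1053 + (-53295 + (-220 + 303))) = √(1053 + (-53295 + 83)) = √(1053 - 53212) = √(-52159) = I*√52159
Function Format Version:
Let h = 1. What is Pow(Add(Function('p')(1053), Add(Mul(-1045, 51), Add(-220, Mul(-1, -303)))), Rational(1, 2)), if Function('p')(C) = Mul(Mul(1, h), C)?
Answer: Mul(I, Pow(52159, Rational(1, 2))) ≈ Mul(228.38, I)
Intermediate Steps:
Function('p')(C) = C (Function('p')(C) = Mul(Mul(1, 1), C) = Mul(1, C) = C)
Pow(Add(Function('p')(1053), Add(Mul(-1045, 51), Add(-220, Mul(-1, -303)))), Rational(1, 2)) = Pow(Add(1053, Add(Mul(-1045, 51), Add(-220, Mul(-1, -303)))), Rational(1, 2)) = Pow(Add(1053, Add(-53295, Add(-220, 303))), Rational(1, 2)) = Pow(Add(1053, Add(-53295, 83)), Rational(1, 2)) = Pow(Add(1053, -53212), Rational(1, 2)) = Pow(-52159, Rational(1, 2)) = Mul(I, Pow(52159, Rational(1, 2)))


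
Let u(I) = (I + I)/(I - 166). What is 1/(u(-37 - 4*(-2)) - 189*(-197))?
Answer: 195/7260493 ≈ 2.6858e-5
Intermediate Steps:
u(I) = 2*I/(-166 + I) (u(I) = (2*I)/(-166 + I) = 2*I/(-166 + I))
1/(u(-37 - 4*(-2)) - 189*(-197)) = 1/(2*(-37 - 4*(-2))/(-166 + (-37 - 4*(-2))) - 189*(-197)) = 1/(2*(-37 - 1*(-8))/(-166 + (-37 - 1*(-8))) + 37233) = 1/(2*(-37 + 8)/(-166 + (-37 + 8)) + 37233) = 1/(2*(-29)/(-166 - 29) + 37233) = 1/(2*(-29)/(-195) + 37233) = 1/(2*(-29)*(-1/195) + 37233) = 1/(58/195 + 37233) = 1/(7260493/195) = 195/7260493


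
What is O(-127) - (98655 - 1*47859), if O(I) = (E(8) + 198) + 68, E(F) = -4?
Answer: -50534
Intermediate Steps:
O(I) = 262 (O(I) = (-4 + 198) + 68 = 194 + 68 = 262)
O(-127) - (98655 - 1*47859) = 262 - (98655 - 1*47859) = 262 - (98655 - 47859) = 262 - 1*50796 = 262 - 50796 = -50534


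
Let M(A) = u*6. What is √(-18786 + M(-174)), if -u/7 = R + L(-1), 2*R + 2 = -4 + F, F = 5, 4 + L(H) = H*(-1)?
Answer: 3*I*√2071 ≈ 136.52*I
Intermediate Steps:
L(H) = -4 - H (L(H) = -4 + H*(-1) = -4 - H)
R = -½ (R = -1 + (-4 + 5)/2 = -1 + (½)*1 = -1 + ½ = -½ ≈ -0.50000)
u = 49/2 (u = -7*(-½ + (-4 - 1*(-1))) = -7*(-½ + (-4 + 1)) = -7*(-½ - 3) = -7*(-7/2) = 49/2 ≈ 24.500)
M(A) = 147 (M(A) = (49/2)*6 = 147)
√(-18786 + M(-174)) = √(-18786 + 147) = √(-18639) = 3*I*√2071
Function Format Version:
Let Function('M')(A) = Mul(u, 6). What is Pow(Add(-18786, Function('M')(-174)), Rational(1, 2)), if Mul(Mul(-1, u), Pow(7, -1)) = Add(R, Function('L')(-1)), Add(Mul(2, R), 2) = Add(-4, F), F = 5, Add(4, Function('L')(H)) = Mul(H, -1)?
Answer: Mul(3, I, Pow(2071, Rational(1, 2))) ≈ Mul(136.52, I)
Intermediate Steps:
Function('L')(H) = Add(-4, Mul(-1, H)) (Function('L')(H) = Add(-4, Mul(H, -1)) = Add(-4, Mul(-1, H)))
R = Rational(-1, 2) (R = Add(-1, Mul(Rational(1, 2), Add(-4, 5))) = Add(-1, Mul(Rational(1, 2), 1)) = Add(-1, Rational(1, 2)) = Rational(-1, 2) ≈ -0.50000)
u = Rational(49, 2) (u = Mul(-7, Add(Rational(-1, 2), Add(-4, Mul(-1, -1)))) = Mul(-7, Add(Rational(-1, 2), Add(-4, 1))) = Mul(-7, Add(Rational(-1, 2), -3)) = Mul(-7, Rational(-7, 2)) = Rational(49, 2) ≈ 24.500)
Function('M')(A) = 147 (Function('M')(A) = Mul(Rational(49, 2), 6) = 147)
Pow(Add(-18786, Function('M')(-174)), Rational(1, 2)) = Pow(Add(-18786, 147), Rational(1, 2)) = Pow(-18639, Rational(1, 2)) = Mul(3, I, Pow(2071, Rational(1, 2)))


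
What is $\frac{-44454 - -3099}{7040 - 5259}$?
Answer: $- \frac{41355}{1781} \approx -23.22$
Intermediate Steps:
$\frac{-44454 - -3099}{7040 - 5259} = \frac{-44454 + \left(-8007 + 11106\right)}{1781} = \left(-44454 + 3099\right) \frac{1}{1781} = \left(-41355\right) \frac{1}{1781} = - \frac{41355}{1781}$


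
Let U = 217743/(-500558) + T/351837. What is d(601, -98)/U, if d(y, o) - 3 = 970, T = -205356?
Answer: -363821071698/380897309 ≈ -955.17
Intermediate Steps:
d(y, o) = 973 (d(y, o) = 3 + 970 = 973)
U = -380897309/373916826 (U = 217743/(-500558) - 205356/351837 = 217743*(-1/500558) - 205356*1/351837 = -217743/500558 - 436/747 = -380897309/373916826 ≈ -1.0187)
d(601, -98)/U = 973/(-380897309/373916826) = 973*(-373916826/380897309) = -363821071698/380897309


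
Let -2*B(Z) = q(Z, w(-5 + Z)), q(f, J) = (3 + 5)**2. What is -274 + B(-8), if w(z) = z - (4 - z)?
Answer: -306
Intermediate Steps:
w(z) = -4 + 2*z (w(z) = z + (-4 + z) = -4 + 2*z)
q(f, J) = 64 (q(f, J) = 8**2 = 64)
B(Z) = -32 (B(Z) = -1/2*64 = -32)
-274 + B(-8) = -274 - 32 = -306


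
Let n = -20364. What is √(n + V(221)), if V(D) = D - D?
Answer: 2*I*√5091 ≈ 142.7*I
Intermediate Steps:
V(D) = 0
√(n + V(221)) = √(-20364 + 0) = √(-20364) = 2*I*√5091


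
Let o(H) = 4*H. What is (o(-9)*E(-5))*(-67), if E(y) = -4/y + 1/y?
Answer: 7236/5 ≈ 1447.2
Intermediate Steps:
E(y) = -3/y (E(y) = -4/y + 1/y = -3/y)
(o(-9)*E(-5))*(-67) = ((4*(-9))*(-3/(-5)))*(-67) = -(-108)*(-1)/5*(-67) = -36*⅗*(-67) = -108/5*(-67) = 7236/5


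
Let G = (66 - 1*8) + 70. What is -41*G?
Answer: -5248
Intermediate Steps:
G = 128 (G = (66 - 8) + 70 = 58 + 70 = 128)
-41*G = -41*128 = -5248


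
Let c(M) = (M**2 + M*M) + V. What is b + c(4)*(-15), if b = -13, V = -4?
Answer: -433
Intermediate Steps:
c(M) = -4 + 2*M**2 (c(M) = (M**2 + M*M) - 4 = (M**2 + M**2) - 4 = 2*M**2 - 4 = -4 + 2*M**2)
b + c(4)*(-15) = -13 + (-4 + 2*4**2)*(-15) = -13 + (-4 + 2*16)*(-15) = -13 + (-4 + 32)*(-15) = -13 + 28*(-15) = -13 - 420 = -433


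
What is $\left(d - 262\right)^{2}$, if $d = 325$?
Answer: $3969$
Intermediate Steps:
$\left(d - 262\right)^{2} = \left(325 - 262\right)^{2} = 63^{2} = 3969$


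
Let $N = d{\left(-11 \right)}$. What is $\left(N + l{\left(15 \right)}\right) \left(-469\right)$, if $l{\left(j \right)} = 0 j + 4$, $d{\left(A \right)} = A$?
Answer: $3283$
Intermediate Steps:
$N = -11$
$l{\left(j \right)} = 4$ ($l{\left(j \right)} = 0 + 4 = 4$)
$\left(N + l{\left(15 \right)}\right) \left(-469\right) = \left(-11 + 4\right) \left(-469\right) = \left(-7\right) \left(-469\right) = 3283$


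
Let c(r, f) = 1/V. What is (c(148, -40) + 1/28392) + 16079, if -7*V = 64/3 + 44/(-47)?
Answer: 328227256985/20413848 ≈ 16079.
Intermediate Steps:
V = -2876/987 (V = -(64/3 + 44/(-47))/7 = -(64*(⅓) + 44*(-1/47))/7 = -(64/3 - 44/47)/7 = -⅐*2876/141 = -2876/987 ≈ -2.9139)
c(r, f) = -987/2876 (c(r, f) = 1/(-2876/987) = -987/2876)
(c(148, -40) + 1/28392) + 16079 = (-987/2876 + 1/28392) + 16079 = -7005007/20413848 + 16079 = 328227256985/20413848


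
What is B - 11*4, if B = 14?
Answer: -30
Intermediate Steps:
B - 11*4 = 14 - 11*4 = 14 - 44 = -30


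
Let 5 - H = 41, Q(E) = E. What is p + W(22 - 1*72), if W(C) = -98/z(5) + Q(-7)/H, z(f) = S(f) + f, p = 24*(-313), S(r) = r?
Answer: -1353889/180 ≈ -7521.6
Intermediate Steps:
H = -36 (H = 5 - 1*41 = 5 - 41 = -36)
p = -7512
z(f) = 2*f (z(f) = f + f = 2*f)
W(C) = -1729/180 (W(C) = -98/(2*5) - 7/(-36) = -98/10 - 7*(-1/36) = -98*⅒ + 7/36 = -49/5 + 7/36 = -1729/180)
p + W(22 - 1*72) = -7512 - 1729/180 = -1353889/180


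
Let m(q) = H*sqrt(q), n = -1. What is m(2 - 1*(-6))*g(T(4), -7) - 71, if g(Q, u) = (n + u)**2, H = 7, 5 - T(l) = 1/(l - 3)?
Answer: -71 + 896*sqrt(2) ≈ 1196.1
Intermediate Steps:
T(l) = 5 - 1/(-3 + l) (T(l) = 5 - 1/(l - 3) = 5 - 1/(-3 + l))
g(Q, u) = (-1 + u)**2
m(q) = 7*sqrt(q)
m(2 - 1*(-6))*g(T(4), -7) - 71 = (7*sqrt(2 - 1*(-6)))*(-1 - 7)**2 - 71 = (7*sqrt(2 + 6))*(-8)**2 - 71 = (7*sqrt(8))*64 - 71 = (7*(2*sqrt(2)))*64 - 71 = (14*sqrt(2))*64 - 71 = 896*sqrt(2) - 71 = -71 + 896*sqrt(2)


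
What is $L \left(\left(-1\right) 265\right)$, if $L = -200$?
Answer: $53000$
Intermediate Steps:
$L \left(\left(-1\right) 265\right) = - 200 \left(\left(-1\right) 265\right) = \left(-200\right) \left(-265\right) = 53000$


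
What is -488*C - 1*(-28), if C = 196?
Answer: -95620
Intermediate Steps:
-488*C - 1*(-28) = -488*196 - 1*(-28) = -95648 + 28 = -95620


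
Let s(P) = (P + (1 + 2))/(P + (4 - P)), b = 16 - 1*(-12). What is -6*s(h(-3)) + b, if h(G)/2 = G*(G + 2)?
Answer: 29/2 ≈ 14.500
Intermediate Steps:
h(G) = 2*G*(2 + G) (h(G) = 2*(G*(G + 2)) = 2*(G*(2 + G)) = 2*G*(2 + G))
b = 28 (b = 16 + 12 = 28)
s(P) = ¾ + P/4 (s(P) = (P + 3)/4 = (3 + P)*(¼) = ¾ + P/4)
-6*s(h(-3)) + b = -6*(¾ + (2*(-3)*(2 - 3))/4) + 28 = -6*(¾ + (2*(-3)*(-1))/4) + 28 = -6*(¾ + (¼)*6) + 28 = -6*(¾ + 3/2) + 28 = -6*9/4 + 28 = -27/2 + 28 = 29/2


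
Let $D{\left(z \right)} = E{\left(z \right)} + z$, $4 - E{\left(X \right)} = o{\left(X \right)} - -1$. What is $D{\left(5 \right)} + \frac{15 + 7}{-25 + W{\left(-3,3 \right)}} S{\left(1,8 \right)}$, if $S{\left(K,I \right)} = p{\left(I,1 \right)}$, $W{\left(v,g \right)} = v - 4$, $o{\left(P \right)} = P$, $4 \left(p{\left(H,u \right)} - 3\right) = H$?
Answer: $- \frac{7}{16} \approx -0.4375$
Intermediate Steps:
$p{\left(H,u \right)} = 3 + \frac{H}{4}$
$W{\left(v,g \right)} = -4 + v$
$S{\left(K,I \right)} = 3 + \frac{I}{4}$
$E{\left(X \right)} = 3 - X$ ($E{\left(X \right)} = 4 - \left(X - -1\right) = 4 - \left(X + 1\right) = 4 - \left(1 + X\right) = 3 - X$)
$D{\left(z \right)} = 3$ ($D{\left(z \right)} = \left(3 - z\right) + z = 3$)
$D{\left(5 \right)} + \frac{15 + 7}{-25 + W{\left(-3,3 \right)}} S{\left(1,8 \right)} = 3 + \frac{15 + 7}{-25 - 7} \left(3 + \frac{1}{4} \cdot 8\right) = 3 + \frac{22}{-25 - 7} \left(3 + 2\right) = 3 + \frac{22}{-32} \cdot 5 = 3 + 22 \left(- \frac{1}{32}\right) 5 = 3 - \frac{55}{16} = - \frac{7}{16}$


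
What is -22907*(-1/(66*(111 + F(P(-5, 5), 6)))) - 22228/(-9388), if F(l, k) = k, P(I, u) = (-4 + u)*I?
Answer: 96673883/18123534 ≈ 5.3342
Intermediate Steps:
P(I, u) = I*(-4 + u)
-22907*(-1/(66*(111 + F(P(-5, 5), 6)))) - 22228/(-9388) = -22907*(-1/(66*(111 + 6))) - 22228/(-9388) = -22907/((-66*117)) - 22228*(-1/9388) = -22907/(-7722) + 5557/2347 = -22907*(-1/7722) + 5557/2347 = 22907/7722 + 5557/2347 = 96673883/18123534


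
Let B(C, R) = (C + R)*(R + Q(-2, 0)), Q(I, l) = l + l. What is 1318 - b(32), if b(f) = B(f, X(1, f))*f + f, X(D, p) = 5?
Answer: -4634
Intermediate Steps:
Q(I, l) = 2*l
B(C, R) = R*(C + R) (B(C, R) = (C + R)*(R + 2*0) = (C + R)*(R + 0) = (C + R)*R = R*(C + R))
b(f) = f + f*(25 + 5*f) (b(f) = (5*(f + 5))*f + f = (5*(5 + f))*f + f = (25 + 5*f)*f + f = f*(25 + 5*f) + f = f + f*(25 + 5*f))
1318 - b(32) = 1318 - 32*(26 + 5*32) = 1318 - 32*(26 + 160) = 1318 - 32*186 = 1318 - 1*5952 = 1318 - 5952 = -4634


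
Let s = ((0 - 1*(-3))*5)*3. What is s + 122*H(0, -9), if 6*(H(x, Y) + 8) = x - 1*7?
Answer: -3220/3 ≈ -1073.3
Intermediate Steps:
H(x, Y) = -55/6 + x/6 (H(x, Y) = -8 + (x - 1*7)/6 = -8 + (x - 7)/6 = -8 + (-7 + x)/6 = -8 + (-7/6 + x/6) = -55/6 + x/6)
s = 45 (s = ((0 + 3)*5)*3 = (3*5)*3 = 15*3 = 45)
s + 122*H(0, -9) = 45 + 122*(-55/6 + (⅙)*0) = 45 + 122*(-55/6 + 0) = 45 + 122*(-55/6) = 45 - 3355/3 = -3220/3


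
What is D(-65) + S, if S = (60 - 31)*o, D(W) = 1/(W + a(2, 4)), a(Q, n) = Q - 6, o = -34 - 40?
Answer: -148075/69 ≈ -2146.0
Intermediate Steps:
o = -74
a(Q, n) = -6 + Q
D(W) = 1/(-4 + W) (D(W) = 1/(W + (-6 + 2)) = 1/(W - 4) = 1/(-4 + W))
S = -2146 (S = (60 - 31)*(-74) = 29*(-74) = -2146)
D(-65) + S = 1/(-4 - 65) - 2146 = 1/(-69) - 2146 = -1/69 - 2146 = -148075/69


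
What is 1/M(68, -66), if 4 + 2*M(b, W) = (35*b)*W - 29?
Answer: -2/157113 ≈ -1.2730e-5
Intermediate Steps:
M(b, W) = -33/2 + 35*W*b/2 (M(b, W) = -2 + ((35*b)*W - 29)/2 = -2 + (35*W*b - 29)/2 = -2 + (-29 + 35*W*b)/2 = -2 + (-29/2 + 35*W*b/2) = -33/2 + 35*W*b/2)
1/M(68, -66) = 1/(-33/2 + (35/2)*(-66)*68) = 1/(-33/2 - 78540) = 1/(-157113/2) = -2/157113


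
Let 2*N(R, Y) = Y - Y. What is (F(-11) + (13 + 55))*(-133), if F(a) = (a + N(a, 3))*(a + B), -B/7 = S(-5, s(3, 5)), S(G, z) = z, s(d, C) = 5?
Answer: -76342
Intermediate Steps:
B = -35 (B = -7*5 = -35)
N(R, Y) = 0 (N(R, Y) = (Y - Y)/2 = (1/2)*0 = 0)
F(a) = a*(-35 + a) (F(a) = (a + 0)*(a - 35) = a*(-35 + a))
(F(-11) + (13 + 55))*(-133) = (-11*(-35 - 11) + (13 + 55))*(-133) = (-11*(-46) + 68)*(-133) = (506 + 68)*(-133) = 574*(-133) = -76342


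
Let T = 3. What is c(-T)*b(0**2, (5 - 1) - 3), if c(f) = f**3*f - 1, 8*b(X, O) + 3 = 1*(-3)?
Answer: -60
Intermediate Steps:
b(X, O) = -3/4 (b(X, O) = -3/8 + (1*(-3))/8 = -3/8 + (1/8)*(-3) = -3/8 - 3/8 = -3/4)
c(f) = -1 + f**4 (c(f) = f**4 - 1 = -1 + f**4)
c(-T)*b(0**2, (5 - 1) - 3) = (-1 + (-1*3)**4)*(-3/4) = (-1 + (-3)**4)*(-3/4) = (-1 + 81)*(-3/4) = 80*(-3/4) = -60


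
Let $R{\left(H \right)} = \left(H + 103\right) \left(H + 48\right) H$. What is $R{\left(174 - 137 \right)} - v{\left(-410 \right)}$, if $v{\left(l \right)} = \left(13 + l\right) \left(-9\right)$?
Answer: $436727$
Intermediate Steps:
$v{\left(l \right)} = -117 - 9 l$
$R{\left(H \right)} = H \left(48 + H\right) \left(103 + H\right)$ ($R{\left(H \right)} = \left(103 + H\right) \left(48 + H\right) H = \left(48 + H\right) \left(103 + H\right) H = H \left(48 + H\right) \left(103 + H\right)$)
$R{\left(174 - 137 \right)} - v{\left(-410 \right)} = \left(174 - 137\right) \left(4944 + \left(174 - 137\right)^{2} + 151 \left(174 - 137\right)\right) - \left(-117 - -3690\right) = 37 \left(4944 + 37^{2} + 151 \cdot 37\right) - \left(-117 + 3690\right) = 37 \left(4944 + 1369 + 5587\right) - 3573 = 37 \cdot 11900 - 3573 = 440300 - 3573 = 436727$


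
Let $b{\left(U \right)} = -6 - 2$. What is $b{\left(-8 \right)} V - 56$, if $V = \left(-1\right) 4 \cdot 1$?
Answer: $-24$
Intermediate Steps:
$b{\left(U \right)} = -8$
$V = -4$ ($V = \left(-4\right) 1 = -4$)
$b{\left(-8 \right)} V - 56 = \left(-8\right) \left(-4\right) - 56 = 32 - 56 = -24$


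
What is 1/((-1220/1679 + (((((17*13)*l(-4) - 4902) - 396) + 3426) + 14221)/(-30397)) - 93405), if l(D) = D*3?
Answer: -51036563/4767123532618 ≈ -1.0706e-5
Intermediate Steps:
l(D) = 3*D
1/((-1220/1679 + (((((17*13)*l(-4) - 4902) - 396) + 3426) + 14221)/(-30397)) - 93405) = 1/((-1220/1679 + (((((17*13)*(3*(-4)) - 4902) - 396) + 3426) + 14221)/(-30397)) - 93405) = 1/((-1220*1/1679 + ((((221*(-12) - 4902) - 396) + 3426) + 14221)*(-1/30397)) - 93405) = 1/((-1220/1679 + ((((-2652 - 4902) - 396) + 3426) + 14221)*(-1/30397)) - 93405) = 1/((-1220/1679 + (((-7554 - 396) + 3426) + 14221)*(-1/30397)) - 93405) = 1/((-1220/1679 + ((-7950 + 3426) + 14221)*(-1/30397)) - 93405) = 1/((-1220/1679 + (-4524 + 14221)*(-1/30397)) - 93405) = 1/((-1220/1679 + 9697*(-1/30397)) - 93405) = 1/((-1220/1679 - 9697/30397) - 93405) = 1/(-53365603/51036563 - 93405) = 1/(-4767123532618/51036563) = -51036563/4767123532618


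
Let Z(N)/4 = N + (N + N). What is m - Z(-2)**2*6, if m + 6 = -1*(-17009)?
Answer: 13547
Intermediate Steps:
Z(N) = 12*N (Z(N) = 4*(N + (N + N)) = 4*(N + 2*N) = 4*(3*N) = 12*N)
m = 17003 (m = -6 - 1*(-17009) = -6 + 17009 = 17003)
m - Z(-2)**2*6 = 17003 - (12*(-2))**2*6 = 17003 - (-24)**2*6 = 17003 - 576*6 = 17003 - 1*3456 = 17003 - 3456 = 13547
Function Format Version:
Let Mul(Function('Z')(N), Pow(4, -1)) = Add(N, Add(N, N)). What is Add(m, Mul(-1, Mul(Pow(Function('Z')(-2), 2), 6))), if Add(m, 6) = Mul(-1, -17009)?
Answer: 13547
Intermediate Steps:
Function('Z')(N) = Mul(12, N) (Function('Z')(N) = Mul(4, Add(N, Add(N, N))) = Mul(4, Add(N, Mul(2, N))) = Mul(4, Mul(3, N)) = Mul(12, N))
m = 17003 (m = Add(-6, Mul(-1, -17009)) = Add(-6, 17009) = 17003)
Add(m, Mul(-1, Mul(Pow(Function('Z')(-2), 2), 6))) = Add(17003, Mul(-1, Mul(Pow(Mul(12, -2), 2), 6))) = Add(17003, Mul(-1, Mul(Pow(-24, 2), 6))) = Add(17003, Mul(-1, Mul(576, 6))) = Add(17003, Mul(-1, 3456)) = Add(17003, -3456) = 13547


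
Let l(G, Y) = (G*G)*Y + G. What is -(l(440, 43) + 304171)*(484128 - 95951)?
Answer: -3349738873747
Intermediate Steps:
l(G, Y) = G + Y*G² (l(G, Y) = G²*Y + G = Y*G² + G = G + Y*G²)
-(l(440, 43) + 304171)*(484128 - 95951) = -(440*(1 + 440*43) + 304171)*(484128 - 95951) = -(440*(1 + 18920) + 304171)*388177 = -(440*18921 + 304171)*388177 = -(8325240 + 304171)*388177 = -8629411*388177 = -1*3349738873747 = -3349738873747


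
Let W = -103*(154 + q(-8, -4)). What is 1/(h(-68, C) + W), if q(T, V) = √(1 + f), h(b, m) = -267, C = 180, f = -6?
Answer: I/(-16129*I + 103*√5) ≈ -6.1987e-5 + 8.8515e-7*I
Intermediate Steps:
q(T, V) = I*√5 (q(T, V) = √(1 - 6) = √(-5) = I*√5)
W = -15862 - 103*I*√5 (W = -103*(154 + I*√5) = -15862 - 103*I*√5 ≈ -15862.0 - 230.31*I)
1/(h(-68, C) + W) = 1/(-267 + (-15862 - 103*I*√5)) = 1/(-16129 - 103*I*√5)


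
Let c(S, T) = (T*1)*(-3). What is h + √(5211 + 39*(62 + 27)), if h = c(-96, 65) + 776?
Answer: 581 + √8682 ≈ 674.18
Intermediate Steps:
c(S, T) = -3*T (c(S, T) = T*(-3) = -3*T)
h = 581 (h = -3*65 + 776 = -195 + 776 = 581)
h + √(5211 + 39*(62 + 27)) = 581 + √(5211 + 39*(62 + 27)) = 581 + √(5211 + 39*89) = 581 + √(5211 + 3471) = 581 + √8682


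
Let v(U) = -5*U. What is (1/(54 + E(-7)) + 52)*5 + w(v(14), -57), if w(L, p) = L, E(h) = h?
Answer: 8935/47 ≈ 190.11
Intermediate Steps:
(1/(54 + E(-7)) + 52)*5 + w(v(14), -57) = (1/(54 - 7) + 52)*5 - 5*14 = (1/47 + 52)*5 - 70 = (2445/47)*5 - 70 = 12225/47 - 70 = 8935/47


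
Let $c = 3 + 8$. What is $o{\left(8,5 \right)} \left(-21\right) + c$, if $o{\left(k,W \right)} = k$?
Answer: $-157$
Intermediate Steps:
$c = 11$
$o{\left(8,5 \right)} \left(-21\right) + c = 8 \left(-21\right) + 11 = -168 + 11 = -157$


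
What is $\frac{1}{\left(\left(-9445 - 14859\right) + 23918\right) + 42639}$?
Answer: $\frac{1}{42253} \approx 2.3667 \cdot 10^{-5}$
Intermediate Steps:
$\frac{1}{\left(\left(-9445 - 14859\right) + 23918\right) + 42639} = \frac{1}{\left(-24304 + 23918\right) + 42639} = \frac{1}{-386 + 42639} = \frac{1}{42253}$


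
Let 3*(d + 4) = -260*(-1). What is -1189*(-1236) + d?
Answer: 4409060/3 ≈ 1.4697e+6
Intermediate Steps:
d = 248/3 (d = -4 + (-260*(-1))/3 = -4 + (⅓)*260 = -4 + 260/3 = 248/3 ≈ 82.667)
-1189*(-1236) + d = -1189*(-1236) + 248/3 = 1469604 + 248/3 = 4409060/3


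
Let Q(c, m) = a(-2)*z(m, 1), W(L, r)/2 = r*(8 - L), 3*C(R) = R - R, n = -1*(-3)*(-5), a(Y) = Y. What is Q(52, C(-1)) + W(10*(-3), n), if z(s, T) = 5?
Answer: -1150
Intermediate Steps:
n = -15 (n = 3*(-5) = -15)
C(R) = 0 (C(R) = (R - R)/3 = (1/3)*0 = 0)
W(L, r) = 2*r*(8 - L) (W(L, r) = 2*(r*(8 - L)) = 2*r*(8 - L))
Q(c, m) = -10 (Q(c, m) = -2*5 = -10)
Q(52, C(-1)) + W(10*(-3), n) = -10 + 2*(-15)*(8 - 10*(-3)) = -10 + 2*(-15)*(8 - 1*(-30)) = -10 + 2*(-15)*(8 + 30) = -10 + 2*(-15)*38 = -10 - 1140 = -1150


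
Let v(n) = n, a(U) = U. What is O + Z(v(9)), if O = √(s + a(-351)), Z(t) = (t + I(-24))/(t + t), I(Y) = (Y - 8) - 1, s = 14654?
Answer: -4/3 + √14303 ≈ 118.26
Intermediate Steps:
I(Y) = -9 + Y (I(Y) = (-8 + Y) - 1 = -9 + Y)
Z(t) = (-33 + t)/(2*t) (Z(t) = (t + (-9 - 24))/(t + t) = (t - 33)/((2*t)) = (-33 + t)*(1/(2*t)) = (-33 + t)/(2*t))
O = √14303 (O = √(14654 - 351) = √14303 ≈ 119.60)
O + Z(v(9)) = √14303 + (½)*(-33 + 9)/9 = √14303 + (½)*(⅑)*(-24) = √14303 - 4/3 = -4/3 + √14303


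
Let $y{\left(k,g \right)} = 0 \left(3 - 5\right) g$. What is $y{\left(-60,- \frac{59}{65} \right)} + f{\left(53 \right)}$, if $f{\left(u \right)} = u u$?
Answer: $2809$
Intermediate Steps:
$f{\left(u \right)} = u^{2}$
$y{\left(k,g \right)} = 0$ ($y{\left(k,g \right)} = 0 \left(- 2 g\right) = 0$)
$y{\left(-60,- \frac{59}{65} \right)} + f{\left(53 \right)} = 0 + 53^{2} = 0 + 2809 = 2809$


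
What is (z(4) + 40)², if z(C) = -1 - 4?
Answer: 1225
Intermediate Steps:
z(C) = -5
(z(4) + 40)² = (-5 + 40)² = 35² = 1225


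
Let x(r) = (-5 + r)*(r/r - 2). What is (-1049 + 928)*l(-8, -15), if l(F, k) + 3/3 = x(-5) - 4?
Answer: -605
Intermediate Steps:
x(r) = 5 - r (x(r) = (-5 + r)*(1 - 2) = (-5 + r)*(-1) = 5 - r)
l(F, k) = 5 (l(F, k) = -1 + ((5 - 1*(-5)) - 4) = -1 + ((5 + 5) - 4) = -1 + (10 - 4) = -1 + 6 = 5)
(-1049 + 928)*l(-8, -15) = (-1049 + 928)*5 = -121*5 = -605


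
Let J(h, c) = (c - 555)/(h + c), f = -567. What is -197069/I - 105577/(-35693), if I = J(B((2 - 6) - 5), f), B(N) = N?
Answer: -675242703533/6674591 ≈ -1.0117e+5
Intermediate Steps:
J(h, c) = (-555 + c)/(c + h)
I = 187/96 (I = (-555 - 567)/(-567 + ((2 - 6) - 5)) = -1122/(-567 + (-4 - 5)) = -1122/(-567 - 9) = -1122/(-576) = -1/576*(-1122) = 187/96 ≈ 1.9479)
-197069/I - 105577/(-35693) = -197069/187/96 - 105577/(-35693) = -197069*96/187 - 105577*(-1/35693) = -18918624/187 + 105577/35693 = -675242703533/6674591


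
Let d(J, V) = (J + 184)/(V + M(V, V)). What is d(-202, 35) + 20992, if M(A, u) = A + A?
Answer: 734714/35 ≈ 20992.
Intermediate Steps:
M(A, u) = 2*A
d(J, V) = (184 + J)/(3*V) (d(J, V) = (J + 184)/(V + 2*V) = (184 + J)/((3*V)) = (184 + J)*(1/(3*V)) = (184 + J)/(3*V))
d(-202, 35) + 20992 = (⅓)*(184 - 202)/35 + 20992 = (⅓)*(1/35)*(-18) + 20992 = -6/35 + 20992 = 734714/35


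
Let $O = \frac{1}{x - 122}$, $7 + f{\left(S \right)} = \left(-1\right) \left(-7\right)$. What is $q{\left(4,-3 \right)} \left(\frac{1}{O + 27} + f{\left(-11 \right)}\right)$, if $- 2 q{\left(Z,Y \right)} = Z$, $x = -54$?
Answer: $- \frac{352}{4751} \approx -0.07409$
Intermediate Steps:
$q{\left(Z,Y \right)} = - \frac{Z}{2}$
$f{\left(S \right)} = 0$ ($f{\left(S \right)} = -7 - -7 = -7 + 7 = 0$)
$O = - \frac{1}{176}$ ($O = \frac{1}{-54 - 122} = \frac{1}{-176} = - \frac{1}{176} \approx -0.0056818$)
$q{\left(4,-3 \right)} \left(\frac{1}{O + 27} + f{\left(-11 \right)}\right) = \left(- \frac{1}{2}\right) 4 \left(\frac{1}{- \frac{1}{176} + 27} + 0\right) = - 2 \left(\frac{1}{\frac{4751}{176}} + 0\right) = - 2 \left(\frac{176}{4751} + 0\right) = \left(-2\right) \frac{176}{4751} = - \frac{352}{4751}$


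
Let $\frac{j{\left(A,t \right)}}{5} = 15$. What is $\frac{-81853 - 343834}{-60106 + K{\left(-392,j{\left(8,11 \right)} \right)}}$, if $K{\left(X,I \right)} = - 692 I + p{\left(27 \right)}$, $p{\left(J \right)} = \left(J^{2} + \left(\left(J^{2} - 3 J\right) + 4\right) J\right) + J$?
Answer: $\frac{425687}{93646} \approx 4.5457$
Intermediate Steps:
$p{\left(J \right)} = J + J^{2} + J \left(4 + J^{2} - 3 J\right)$ ($p{\left(J \right)} = \left(J^{2} + \left(4 + J^{2} - 3 J\right) J\right) + J = \left(J^{2} + J \left(4 + J^{2} - 3 J\right)\right) + J = J + J^{2} + J \left(4 + J^{2} - 3 J\right)$)
$j{\left(A,t \right)} = 75$ ($j{\left(A,t \right)} = 5 \cdot 15 = 75$)
$K{\left(X,I \right)} = 18360 - 692 I$ ($K{\left(X,I \right)} = - 692 I + 27 \left(5 + 27^{2} - 54\right) = - 692 I + 27 \left(5 + 729 - 54\right) = - 692 I + 27 \cdot 680 = - 692 I + 18360 = 18360 - 692 I$)
$\frac{-81853 - 343834}{-60106 + K{\left(-392,j{\left(8,11 \right)} \right)}} = \frac{-81853 - 343834}{-60106 + \left(18360 - 51900\right)} = - \frac{425687}{-60106 + \left(18360 - 51900\right)} = - \frac{425687}{-60106 - 33540} = - \frac{425687}{-93646} = \left(-425687\right) \left(- \frac{1}{93646}\right) = \frac{425687}{93646}$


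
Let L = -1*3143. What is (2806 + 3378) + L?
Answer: 3041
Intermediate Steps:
L = -3143
(2806 + 3378) + L = (2806 + 3378) - 3143 = 6184 - 3143 = 3041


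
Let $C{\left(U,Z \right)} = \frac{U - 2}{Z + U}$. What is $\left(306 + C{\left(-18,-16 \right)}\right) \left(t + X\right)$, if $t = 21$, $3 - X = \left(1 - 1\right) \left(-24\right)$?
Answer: $\frac{125088}{17} \approx 7358.1$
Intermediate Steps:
$C{\left(U,Z \right)} = \frac{-2 + U}{U + Z}$
$X = 3$ ($X = 3 - \left(1 - 1\right) \left(-24\right) = 3 - 0 \left(-24\right) = 3 - 0 = 3 + 0 = 3$)
$\left(306 + C{\left(-18,-16 \right)}\right) \left(t + X\right) = \left(306 + \frac{-2 - 18}{-18 - 16}\right) \left(21 + 3\right) = \left(306 + \frac{1}{-34} \left(-20\right)\right) 24 = \left(306 - - \frac{10}{17}\right) 24 = \left(306 + \frac{10}{17}\right) 24 = \frac{5212}{17} \cdot 24 = \frac{125088}{17}$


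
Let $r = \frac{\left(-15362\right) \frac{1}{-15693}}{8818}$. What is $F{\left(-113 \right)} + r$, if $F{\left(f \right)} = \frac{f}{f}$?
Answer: $\frac{69198118}{69190437} \approx 1.0001$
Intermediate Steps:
$F{\left(f \right)} = 1$
$r = \frac{7681}{69190437}$ ($r = \left(-15362\right) \left(- \frac{1}{15693}\right) \frac{1}{8818} = \frac{15362}{15693} \cdot \frac{1}{8818} = \frac{7681}{69190437} \approx 0.00011101$)
$F{\left(-113 \right)} + r = 1 + \frac{7681}{69190437} = \frac{69198118}{69190437}$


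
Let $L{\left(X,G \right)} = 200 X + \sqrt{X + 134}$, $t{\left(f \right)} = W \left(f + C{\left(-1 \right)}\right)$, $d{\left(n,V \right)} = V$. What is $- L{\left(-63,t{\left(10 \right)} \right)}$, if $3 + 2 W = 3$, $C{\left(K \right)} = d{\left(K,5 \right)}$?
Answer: $12600 - \sqrt{71} \approx 12592.0$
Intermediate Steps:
$C{\left(K \right)} = 5$
$W = 0$ ($W = - \frac{3}{2} + \frac{1}{2} \cdot 3 = - \frac{3}{2} + \frac{3}{2} = 0$)
$t{\left(f \right)} = 0$ ($t{\left(f \right)} = 0 \left(f + 5\right) = 0 \left(5 + f\right) = 0$)
$L{\left(X,G \right)} = \sqrt{134 + X} + 200 X$ ($L{\left(X,G \right)} = 200 X + \sqrt{134 + X} = \sqrt{134 + X} + 200 X$)
$- L{\left(-63,t{\left(10 \right)} \right)} = - (\sqrt{134 - 63} + 200 \left(-63\right)) = - (\sqrt{71} - 12600) = - (-12600 + \sqrt{71}) = 12600 - \sqrt{71}$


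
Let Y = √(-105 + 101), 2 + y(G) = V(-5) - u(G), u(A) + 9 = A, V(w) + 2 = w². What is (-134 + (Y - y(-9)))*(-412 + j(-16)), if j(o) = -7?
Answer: 72487 - 838*I ≈ 72487.0 - 838.0*I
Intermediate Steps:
V(w) = -2 + w²
u(A) = -9 + A
y(G) = 30 - G (y(G) = -2 + ((-2 + (-5)²) - (-9 + G)) = -2 + ((-2 + 25) + (9 - G)) = -2 + (23 + (9 - G)) = -2 + (32 - G) = 30 - G)
Y = 2*I (Y = √(-4) = 2*I ≈ 2.0*I)
(-134 + (Y - y(-9)))*(-412 + j(-16)) = (-134 + (2*I - (30 - 1*(-9))))*(-412 - 7) = (-134 + (2*I - (30 + 9)))*(-419) = (-134 + (2*I - 1*39))*(-419) = (-134 + (2*I - 39))*(-419) = (-134 + (-39 + 2*I))*(-419) = (-173 + 2*I)*(-419) = 72487 - 838*I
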